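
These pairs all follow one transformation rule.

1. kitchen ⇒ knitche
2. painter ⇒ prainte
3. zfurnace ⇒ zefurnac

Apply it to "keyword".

kdeywor

The pattern: swap the first and last characters, then move the last character to the front.
"keyword" → "deywork" → "kdeywor".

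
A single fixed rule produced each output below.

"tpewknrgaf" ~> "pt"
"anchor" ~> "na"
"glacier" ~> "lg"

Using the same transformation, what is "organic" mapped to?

The pattern: swap each adjacent pair of characters (1↔2, 3↔4, ...), then keep only the first 2 characters.
Working it through for "organic": intermediate "roaginc", final "ro".

ro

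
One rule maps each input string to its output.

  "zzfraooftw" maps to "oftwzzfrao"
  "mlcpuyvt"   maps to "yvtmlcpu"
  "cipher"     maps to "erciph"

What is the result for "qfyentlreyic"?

The rule is to move the first character to the end, then swap the front and back halves of the string.
For "qfyentlreyic", step one produces "fyentlreyicq"; step two turns that into "reyicqfyentl".

reyicqfyentl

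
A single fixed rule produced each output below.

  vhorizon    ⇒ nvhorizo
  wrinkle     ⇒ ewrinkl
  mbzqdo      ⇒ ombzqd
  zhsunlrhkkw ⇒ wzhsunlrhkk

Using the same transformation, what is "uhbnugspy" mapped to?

yuhbnugsp

Looking at the pairs, the operation is to move the last character to the front.
On "uhbnugspy" that produces "yuhbnugsp".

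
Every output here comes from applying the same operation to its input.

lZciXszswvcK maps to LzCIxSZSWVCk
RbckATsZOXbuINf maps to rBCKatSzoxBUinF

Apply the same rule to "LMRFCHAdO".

lmrfchaDo

The transformation: flip the case of every letter.
For "LMRFCHAdO" the result is "lmrfchaDo".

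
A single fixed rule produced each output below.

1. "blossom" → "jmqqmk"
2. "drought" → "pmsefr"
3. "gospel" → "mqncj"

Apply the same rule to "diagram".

Looking at the pairs, the operation is to shift every letter 2 places backward in the alphabet (wrapping around), then delete the first character.
Applying both steps to "diagram": "bgyepyk", then "gyepyk".

gyepyk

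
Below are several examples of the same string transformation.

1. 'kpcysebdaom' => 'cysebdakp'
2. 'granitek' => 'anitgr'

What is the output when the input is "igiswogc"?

The pattern: delete the last 2 characters, then move the first 2 characters to the end (rotate left by 2).
"igiswogc" → "iswoig".

iswoig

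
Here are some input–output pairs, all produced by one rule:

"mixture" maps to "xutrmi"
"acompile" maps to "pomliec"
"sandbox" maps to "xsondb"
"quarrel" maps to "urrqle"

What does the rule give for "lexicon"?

xonlie

The pattern: sort the characters into reverse alphabetical order, then delete the last character.
Doing the same to "lexicon": "xonlie".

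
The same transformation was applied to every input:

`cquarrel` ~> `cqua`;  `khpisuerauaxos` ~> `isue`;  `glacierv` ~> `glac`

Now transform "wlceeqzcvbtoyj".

The rule is to swap the front and back halves of the string, then keep only the last 4 characters.
For "wlceeqzcvbtoyj", step one produces "cvbtoyjwlceeqz"; step two turns that into "eeqz".

eeqz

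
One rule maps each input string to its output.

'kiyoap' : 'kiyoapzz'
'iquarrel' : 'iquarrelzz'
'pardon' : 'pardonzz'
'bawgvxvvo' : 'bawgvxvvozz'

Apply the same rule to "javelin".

What's happening: append "zz".
"javelin" → "javelinzz".

javelinzz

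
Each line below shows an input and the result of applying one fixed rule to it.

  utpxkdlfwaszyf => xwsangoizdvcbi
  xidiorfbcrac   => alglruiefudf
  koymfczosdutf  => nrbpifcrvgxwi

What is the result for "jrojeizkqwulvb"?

Rule — shift every letter 3 places forward in the alphabet (wrapping around).
Applying that to "jrojeizkqwulvb" gives "murmhlcntzxoye".

murmhlcntzxoye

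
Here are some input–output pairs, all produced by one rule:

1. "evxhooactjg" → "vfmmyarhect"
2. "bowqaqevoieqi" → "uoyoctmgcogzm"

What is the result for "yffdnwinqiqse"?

dbluglogoqcwd

What's happening: move the first 2 characters to the end (rotate left by 2), then shift every letter 2 places backward in the alphabet (wrapping around).
Starting from "yffdnwinqiqse": after the first operation, "fdnwinqiqseyf"; after the second, "dbluglogoqcwd".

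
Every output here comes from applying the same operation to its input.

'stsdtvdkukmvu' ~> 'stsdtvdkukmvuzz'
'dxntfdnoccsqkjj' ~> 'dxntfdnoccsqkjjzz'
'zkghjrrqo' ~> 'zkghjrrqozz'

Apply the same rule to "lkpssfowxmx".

lkpssfowxmxzz

Rule — append "zz".
On "lkpssfowxmx" that produces "lkpssfowxmxzz".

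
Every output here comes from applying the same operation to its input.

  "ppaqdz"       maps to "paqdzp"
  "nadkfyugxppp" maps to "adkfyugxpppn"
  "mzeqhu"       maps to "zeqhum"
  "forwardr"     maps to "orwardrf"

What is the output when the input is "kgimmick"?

gimmickk

Each output is the input with this applied: move the first character to the end.
Applying that to "kgimmick" gives "gimmickk".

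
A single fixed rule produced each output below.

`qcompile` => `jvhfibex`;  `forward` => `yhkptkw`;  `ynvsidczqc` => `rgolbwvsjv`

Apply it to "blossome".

The rule is to shift every letter 7 places backward in the alphabet (wrapping around).
"blossome" → "uehllhfx".

uehllhfx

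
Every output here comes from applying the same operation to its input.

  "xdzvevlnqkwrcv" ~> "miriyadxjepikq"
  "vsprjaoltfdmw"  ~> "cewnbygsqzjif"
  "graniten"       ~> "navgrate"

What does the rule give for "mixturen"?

kgherazv

The transformation: move the first 2 characters to the end (rotate left by 2), then shift every letter 13 places forward in the alphabet (wrapping around) — i.e. ROT13.
On "mixturen" that produces "kgherazv".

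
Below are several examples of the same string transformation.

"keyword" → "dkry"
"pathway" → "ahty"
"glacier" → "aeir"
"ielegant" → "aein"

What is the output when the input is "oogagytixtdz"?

Looking at the pairs, the operation is to sort the characters into alphabetical order, then keep every other character starting from the first (positions 1st, 3rd, 5th, ...).
Starting from "oogagytixtdz": after the first operation, "adggioottxyz"; after the second, "agioty".

agioty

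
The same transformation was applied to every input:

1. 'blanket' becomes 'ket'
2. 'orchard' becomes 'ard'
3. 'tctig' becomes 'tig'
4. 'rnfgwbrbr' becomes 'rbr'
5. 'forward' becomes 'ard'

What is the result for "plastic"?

tic

Rule — keep only the last 3 characters.
"plastic" → "tic".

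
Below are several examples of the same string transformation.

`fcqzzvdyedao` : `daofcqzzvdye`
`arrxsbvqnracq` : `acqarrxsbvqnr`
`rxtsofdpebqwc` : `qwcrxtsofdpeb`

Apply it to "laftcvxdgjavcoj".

The transformation: move the last 3 characters to the front (rotate right by 3).
On "laftcvxdgjavcoj" that produces "cojlaftcvxdgjav".

cojlaftcvxdgjav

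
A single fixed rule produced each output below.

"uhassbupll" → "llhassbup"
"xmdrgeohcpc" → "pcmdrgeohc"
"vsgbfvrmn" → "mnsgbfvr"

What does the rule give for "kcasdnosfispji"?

Rule — delete the first character, then move the last 2 characters to the front (rotate right by 2).
Working it through for "kcasdnosfispji": intermediate "casdnosfispji", final "jicasdnosfisp".

jicasdnosfisp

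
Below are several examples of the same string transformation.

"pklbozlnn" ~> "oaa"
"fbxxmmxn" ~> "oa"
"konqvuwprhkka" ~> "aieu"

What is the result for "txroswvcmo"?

Rule — shift every letter 13 places forward in the alphabet (wrapping around) — i.e. ROT13, then keep only the vowels.
For "txroswvcmo", step one produces "gkebfjipzb"; step two turns that into "ei".

ei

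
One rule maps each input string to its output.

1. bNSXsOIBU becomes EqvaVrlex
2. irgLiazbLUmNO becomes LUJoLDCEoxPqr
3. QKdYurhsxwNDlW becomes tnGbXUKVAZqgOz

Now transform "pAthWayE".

What's happening: flip the case of every letter, then shift every letter 3 places forward in the alphabet (wrapping around).
Starting from "pAthWayE": after the first operation, "PaTHwAYe"; after the second, "SdWKzDBh".

SdWKzDBh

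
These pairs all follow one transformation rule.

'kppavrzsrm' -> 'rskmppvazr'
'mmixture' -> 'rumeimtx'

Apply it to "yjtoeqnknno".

nnyotjeonqk

What's happening: move the last 3 characters to the front (rotate right by 3), then swap each adjacent pair of characters (1↔2, 3↔4, ...).
"yjtoeqnknno" → "nnoyjtoeqnk" → "nnyotjeonqk".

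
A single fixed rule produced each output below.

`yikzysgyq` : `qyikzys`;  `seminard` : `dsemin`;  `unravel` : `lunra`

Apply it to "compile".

The transformation: move the last 3 characters to the front (rotate right by 3), then delete the first 2 characters.
On "compile": the first step gives "ilecomp", and the second then gives "ecomp".

ecomp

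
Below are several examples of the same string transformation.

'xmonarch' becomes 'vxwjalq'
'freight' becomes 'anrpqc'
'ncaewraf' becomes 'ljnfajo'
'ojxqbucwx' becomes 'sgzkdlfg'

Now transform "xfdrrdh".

Rule — delete the first character, then shift every letter 9 places forward in the alphabet (wrapping around).
Working it through for "xfdrrdh": intermediate "fdrrdh", final "omaamq".

omaamq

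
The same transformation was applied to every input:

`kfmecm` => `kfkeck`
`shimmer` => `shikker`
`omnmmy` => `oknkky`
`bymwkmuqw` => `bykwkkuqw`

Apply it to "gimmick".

gikkick

What's happening: replace every "m" with "k".
So "gimmick" becomes "gikkick".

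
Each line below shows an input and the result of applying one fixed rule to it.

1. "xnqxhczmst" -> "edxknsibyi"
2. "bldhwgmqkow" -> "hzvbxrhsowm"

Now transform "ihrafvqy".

jbgqlcst

Each output is the input with this applied: reverse the string, then shift every letter 11 places forward in the alphabet (wrapping around).
Starting from "ihrafvqy": after the first operation, "yqvfarhi"; after the second, "jbgqlcst".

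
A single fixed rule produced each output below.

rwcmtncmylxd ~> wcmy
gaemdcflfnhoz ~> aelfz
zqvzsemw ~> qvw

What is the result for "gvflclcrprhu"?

The pattern: swap each adjacent pair of characters (1↔2, 3↔4, ...), then keep one character in every 3, starting at position 1 (positions 1st, 4th, 7th, ...).
Working it through for "gvflclcrprhu": intermediate "vglflcrcrpuh", final "vfrp".

vfrp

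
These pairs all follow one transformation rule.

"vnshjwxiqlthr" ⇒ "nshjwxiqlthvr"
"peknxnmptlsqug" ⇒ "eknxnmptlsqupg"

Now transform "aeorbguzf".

Looking at the pairs, the operation is to swap the first and last characters, then move the first character to the end.
On "aeorbguzf": the first step gives "feorbguza", and the second then gives "eorbguzaf".

eorbguzaf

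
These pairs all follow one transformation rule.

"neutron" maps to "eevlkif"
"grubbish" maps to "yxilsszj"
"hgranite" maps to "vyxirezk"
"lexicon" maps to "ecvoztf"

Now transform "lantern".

The rule is to move the last character to the front, then shift every letter 9 places backward in the alphabet (wrapping around).
Applying both steps to "lantern": "nlanter", then "ecrekvi".

ecrekvi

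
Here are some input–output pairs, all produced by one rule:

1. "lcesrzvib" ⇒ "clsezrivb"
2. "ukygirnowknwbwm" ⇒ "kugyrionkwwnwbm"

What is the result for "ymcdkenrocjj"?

What's happening: swap each adjacent pair of characters (1↔2, 3↔4, ...).
So "ymcdkenrocjj" becomes "mydcekrncojj".

mydcekrncojj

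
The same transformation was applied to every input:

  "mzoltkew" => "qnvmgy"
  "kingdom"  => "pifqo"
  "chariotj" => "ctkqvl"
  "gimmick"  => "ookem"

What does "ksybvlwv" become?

adxnyx

The pattern: delete the first 2 characters, then shift every letter 2 places forward in the alphabet (wrapping around).
Applying both steps to "ksybvlwv": "ybvlwv", then "adxnyx".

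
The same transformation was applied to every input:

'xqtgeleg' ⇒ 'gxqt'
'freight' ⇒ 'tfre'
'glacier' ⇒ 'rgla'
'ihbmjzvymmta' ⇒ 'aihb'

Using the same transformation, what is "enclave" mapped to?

The rule is to move the last character to the front, then keep only the first 4 characters.
Starting from "enclave": after the first operation, "eenclav"; after the second, "eenc".

eenc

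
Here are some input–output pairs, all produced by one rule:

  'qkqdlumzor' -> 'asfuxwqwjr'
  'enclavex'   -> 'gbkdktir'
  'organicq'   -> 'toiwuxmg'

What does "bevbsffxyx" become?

Rule — shift every letter 6 places forward in the alphabet (wrapping around), then swap the front and back halves of the string.
Doing the same to "bevbsffxyx": "lldedhkbhy".
(Check on "organicq": → "uxmgtoiw" → "toiwuxmg" ✓)

lldedhkbhy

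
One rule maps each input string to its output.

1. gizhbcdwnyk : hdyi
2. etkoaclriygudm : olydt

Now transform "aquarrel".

What's happening: move the first 2 characters to the end (rotate left by 2), then keep one character in every 3, starting at position 2 (positions 2nd, 5th, 8th, ...).
Working it through for "aquarrel": intermediate "uarrelaq", final "aeq".
(Check on "etkoaclriygudm": → "koaclriygudmet" → "olydt" ✓)

aeq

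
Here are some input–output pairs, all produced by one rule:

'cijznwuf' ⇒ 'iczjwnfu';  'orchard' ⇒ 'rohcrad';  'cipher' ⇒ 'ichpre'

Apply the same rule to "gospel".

Rule — swap each adjacent pair of characters (1↔2, 3↔4, ...).
Doing the same to "gospel": "ogpsle".

ogpsle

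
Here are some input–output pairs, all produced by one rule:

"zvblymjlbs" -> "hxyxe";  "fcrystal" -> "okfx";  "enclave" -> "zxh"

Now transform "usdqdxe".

What's happening: shift every letter 12 places forward in the alphabet (wrapping around), then keep every other character starting from the second (positions 2nd, 4th, 6th, ...).
Applying both steps to "usdqdxe": "gepcpjq", then "ecj".

ecj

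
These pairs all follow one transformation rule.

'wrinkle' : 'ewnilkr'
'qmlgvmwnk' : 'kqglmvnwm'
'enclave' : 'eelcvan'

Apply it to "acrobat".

In each case the input is transformed by: swap each adjacent pair of characters (1↔2, 3↔4, ...), then swap the first and last characters.
Applying that to "acrobat" gives "taorabc".

taorabc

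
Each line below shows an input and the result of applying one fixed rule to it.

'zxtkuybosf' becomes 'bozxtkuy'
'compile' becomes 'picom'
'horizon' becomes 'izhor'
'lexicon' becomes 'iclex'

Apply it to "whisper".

The rule is to delete the last 2 characters, then move the last 2 characters to the front (rotate right by 2).
Working it through for "whisper": intermediate "whisp", final "spwhi".

spwhi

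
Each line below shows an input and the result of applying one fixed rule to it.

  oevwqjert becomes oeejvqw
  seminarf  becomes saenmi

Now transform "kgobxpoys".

The rule is to delete the last 2 characters, then take characters alternately from the front and the back (1st, last, 2nd, 2nd-last, ...).
On "kgobxpoys": the first step gives "kgobxpo", and the second then gives "kogpoxb".

kogpoxb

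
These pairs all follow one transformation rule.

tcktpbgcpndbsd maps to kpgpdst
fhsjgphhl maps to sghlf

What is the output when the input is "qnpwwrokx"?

pwoxq

Rule — keep every other character starting from the first (positions 1st, 3rd, 5th, ...), then move the first character to the end.
On "qnpwwrokx" that produces "pwoxq".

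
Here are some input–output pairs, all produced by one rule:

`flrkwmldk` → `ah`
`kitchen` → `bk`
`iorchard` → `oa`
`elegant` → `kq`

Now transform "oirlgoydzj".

Rule — shift every letter 3 places backward in the alphabet (wrapping around), then keep only the last 2 characters.
"oirlgoydzj" → "wg".

wg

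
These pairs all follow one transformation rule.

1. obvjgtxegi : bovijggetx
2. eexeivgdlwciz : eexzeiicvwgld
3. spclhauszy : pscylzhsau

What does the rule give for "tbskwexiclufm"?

btsmkfwuelxci

In each case the input is transformed by: move the first character to the end, then take characters alternately from the front and the back (1st, last, 2nd, 2nd-last, ...).
Applying both steps to "tbskwexiclufm": "bskwexiclufmt", then "btsmkfwuelxci".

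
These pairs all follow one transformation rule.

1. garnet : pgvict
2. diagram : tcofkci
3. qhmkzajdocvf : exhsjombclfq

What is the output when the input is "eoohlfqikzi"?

mbkgqqjnhsk

The rule is to shift every letter 2 places forward in the alphabet (wrapping around), then move the last 3 characters to the front (rotate right by 3).
Working it through for "eoohlfqikzi": intermediate "gqqjnhskmbk", final "mbkgqqjnhsk".
(Check on "garnet": → "ictpgv" → "pgvict" ✓)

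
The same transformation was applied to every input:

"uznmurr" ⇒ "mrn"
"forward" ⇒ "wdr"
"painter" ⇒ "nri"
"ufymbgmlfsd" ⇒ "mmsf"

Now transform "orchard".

hdc

Looking at the pairs, the operation is to move the first 3 characters to the end (rotate left by 3), then keep one character in every 3, starting at position 1 (positions 1st, 4th, 7th, ...).
Applying both steps to "orchard": "hardorc", then "hdc".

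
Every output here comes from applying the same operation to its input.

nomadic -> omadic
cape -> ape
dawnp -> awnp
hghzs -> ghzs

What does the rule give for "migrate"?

The pattern: delete the first character.
On "migrate" that produces "igrate".

igrate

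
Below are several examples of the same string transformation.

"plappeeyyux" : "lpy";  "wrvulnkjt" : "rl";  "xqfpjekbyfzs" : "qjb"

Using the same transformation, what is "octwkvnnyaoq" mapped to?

The transformation: delete the last 2 characters, then keep one character in every 3, starting at position 2 (positions 2nd, 5th, 8th, ...).
On "octwkvnnyaoq": the first step gives "octwkvnnya", and the second then gives "ckn".

ckn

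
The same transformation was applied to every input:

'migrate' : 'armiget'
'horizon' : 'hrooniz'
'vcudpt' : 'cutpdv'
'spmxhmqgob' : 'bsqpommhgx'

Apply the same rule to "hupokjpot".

Rule — sort the characters into reverse alphabetical order, then swap the first and last characters.
For "hupokjpot", step one produces "utppookjh"; step two turns that into "htppookju".

htppookju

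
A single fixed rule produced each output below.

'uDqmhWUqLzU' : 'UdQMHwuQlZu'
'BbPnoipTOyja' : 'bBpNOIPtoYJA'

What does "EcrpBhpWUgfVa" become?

eCRPbHPwuGFvA

The rule is to flip the case of every letter.
For "EcrpBhpWUgfVa" the result is "eCRPbHPwuGFvA".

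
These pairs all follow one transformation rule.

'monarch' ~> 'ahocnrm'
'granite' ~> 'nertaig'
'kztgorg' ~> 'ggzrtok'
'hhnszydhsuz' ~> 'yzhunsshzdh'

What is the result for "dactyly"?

tyalcyd

The rule is to take characters alternately from the front and the back (1st, last, 2nd, 2nd-last, ...), then swap the first and last characters.
Working it through for "dactyly": intermediate "dyalcyt", final "tyalcyd".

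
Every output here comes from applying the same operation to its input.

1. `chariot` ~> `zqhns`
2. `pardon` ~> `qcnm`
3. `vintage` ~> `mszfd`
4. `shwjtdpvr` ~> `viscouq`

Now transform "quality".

What's happening: shift every letter 1 place backward in the alphabet (wrapping around), then delete the first 2 characters.
For "quality", step one produces "ptzkhsx"; step two turns that into "zkhsx".

zkhsx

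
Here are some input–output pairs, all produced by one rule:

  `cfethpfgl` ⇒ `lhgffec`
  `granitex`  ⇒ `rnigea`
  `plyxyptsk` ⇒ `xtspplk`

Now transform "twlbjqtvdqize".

Each output is the input with this applied: sort the characters into reverse alphabetical order, then delete the first 2 characters.
Starting from "twlbjqtvdqize": after the first operation, "zwvttqqljiedb"; after the second, "vttqqljiedb".

vttqqljiedb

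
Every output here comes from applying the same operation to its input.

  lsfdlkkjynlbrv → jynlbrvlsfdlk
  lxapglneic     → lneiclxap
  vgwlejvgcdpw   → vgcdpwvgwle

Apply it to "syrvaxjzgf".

Rule — swap the front and back halves of the string, then delete the last character.
Applying both steps to "syrvaxjzgf": "xjzgfsyrva", then "xjzgfsyrv".
(Check on "vgwlejvgcdpw": → "vgcdpwvgwlej" → "vgcdpwvgwle" ✓)

xjzgfsyrv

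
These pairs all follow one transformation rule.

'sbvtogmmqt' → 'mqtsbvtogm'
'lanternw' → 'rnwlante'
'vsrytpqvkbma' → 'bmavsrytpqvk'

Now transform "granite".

The rule is to move the last 3 characters to the front (rotate right by 3).
For "granite" the result is "itegran".

itegran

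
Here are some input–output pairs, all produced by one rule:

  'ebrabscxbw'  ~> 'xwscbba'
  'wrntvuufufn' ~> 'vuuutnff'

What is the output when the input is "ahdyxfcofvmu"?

The transformation: delete the first 3 characters, then sort the characters into reverse alphabetical order.
For "ahdyxfcofvmu", step one produces "yxfcofvmu"; step two turns that into "yxvuomffc".

yxvuomffc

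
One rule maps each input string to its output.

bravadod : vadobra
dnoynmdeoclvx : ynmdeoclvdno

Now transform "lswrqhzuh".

rqhzulsw

The transformation: delete the last character, then move the first 3 characters to the end (rotate left by 3).
On "lswrqhzuh" that produces "rqhzulsw".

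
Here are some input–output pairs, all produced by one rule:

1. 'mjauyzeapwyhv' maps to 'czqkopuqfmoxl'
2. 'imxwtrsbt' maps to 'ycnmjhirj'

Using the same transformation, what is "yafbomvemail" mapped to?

oqvreclucqyb

What's happening: shift every letter 10 places backward in the alphabet (wrapping around).
On "yafbomvemail" that produces "oqvreclucqyb".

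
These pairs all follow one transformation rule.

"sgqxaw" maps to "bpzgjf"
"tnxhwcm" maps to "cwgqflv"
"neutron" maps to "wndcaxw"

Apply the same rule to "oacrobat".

xjlaxkjc

Looking at the pairs, the operation is to shift every letter 9 places forward in the alphabet (wrapping around).
On "oacrobat" that produces "xjlaxkjc".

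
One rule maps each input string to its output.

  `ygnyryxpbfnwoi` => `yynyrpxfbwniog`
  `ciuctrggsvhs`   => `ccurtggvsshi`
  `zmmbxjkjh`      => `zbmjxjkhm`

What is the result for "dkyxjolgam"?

The pattern: swap each adjacent pair of characters (1↔2, 3↔4, ...), then move the first character to the end.
Working it through for "dkyxjolgam": intermediate "kdxyojglma", final "dxyojglmak".

dxyojglmak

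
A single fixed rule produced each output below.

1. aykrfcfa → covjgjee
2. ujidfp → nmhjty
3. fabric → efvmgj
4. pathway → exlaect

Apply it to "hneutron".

riyxvsrl

The transformation: move the first character to the end, then shift every letter 4 places forward in the alphabet (wrapping around).
Working it through for "hneutron": intermediate "neutronh", final "riyxvsrl".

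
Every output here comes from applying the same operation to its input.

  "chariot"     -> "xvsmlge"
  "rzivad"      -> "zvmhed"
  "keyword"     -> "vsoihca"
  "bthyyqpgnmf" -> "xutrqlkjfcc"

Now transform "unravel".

The transformation: shift every letter 4 places forward in the alphabet (wrapping around), then sort the characters into reverse alphabetical order.
"unravel" → "yrvezip" → "zyvrpie".

zyvrpie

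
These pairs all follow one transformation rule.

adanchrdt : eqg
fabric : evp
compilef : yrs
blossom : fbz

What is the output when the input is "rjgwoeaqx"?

ndk

In each case the input is transformed by: shift every letter 13 places forward in the alphabet (wrapping around) — i.e. ROT13, then keep only the last 3 characters.
"rjgwoeaqx" → "ewtjbrndk" → "ndk".
(Check on "adanchrdt": → "nqnapueqg" → "eqg" ✓)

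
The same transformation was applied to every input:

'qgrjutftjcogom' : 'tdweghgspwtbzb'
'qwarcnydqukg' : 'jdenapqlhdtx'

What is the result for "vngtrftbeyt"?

The rule is to swap each adjacent pair of characters (1↔2, 3↔4, ...), then shift every letter 13 places forward in the alphabet (wrapping around) — i.e. ROT13.
Applying that to "vngtrftbeyt" gives "aigtseoglrg".

aigtseoglrg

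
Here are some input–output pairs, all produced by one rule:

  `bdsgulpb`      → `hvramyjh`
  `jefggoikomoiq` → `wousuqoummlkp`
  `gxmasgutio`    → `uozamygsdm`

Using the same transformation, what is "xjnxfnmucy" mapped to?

Each output is the input with this applied: shift every letter 6 places forward in the alphabet (wrapping around), then reverse the string.
For "xjnxfnmucy", step one produces "dptdltsaie"; step two turns that into "eiastldtpd".
(Check on "bdsgulpb": → "hjymarvh" → "hvramyjh" ✓)

eiastldtpd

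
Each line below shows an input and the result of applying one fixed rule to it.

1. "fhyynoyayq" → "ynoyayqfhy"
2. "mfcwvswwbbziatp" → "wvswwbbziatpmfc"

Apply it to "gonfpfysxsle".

fpfysxslegon

The transformation: move the first 3 characters to the end (rotate left by 3).
So "gonfpfysxsle" becomes "fpfysxslegon".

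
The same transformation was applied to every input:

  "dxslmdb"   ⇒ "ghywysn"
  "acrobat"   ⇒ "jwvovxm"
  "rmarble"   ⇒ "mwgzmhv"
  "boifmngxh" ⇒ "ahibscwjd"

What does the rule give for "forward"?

The rule is to shift every letter 5 places backward in the alphabet (wrapping around), then move the first 3 characters to the end (rotate left by 3).
Working it through for "forward": intermediate "ajmrvmy", final "rvmyajm".

rvmyajm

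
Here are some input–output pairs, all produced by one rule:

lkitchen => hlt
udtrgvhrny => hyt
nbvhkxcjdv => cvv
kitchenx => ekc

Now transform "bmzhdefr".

ebh

Rule — swap the front and back halves of the string, then keep one character in every 3, starting at position 2 (positions 2nd, 5th, 8th, ...).
Working it through for "bmzhdefr": intermediate "defrbmzh", final "ebh".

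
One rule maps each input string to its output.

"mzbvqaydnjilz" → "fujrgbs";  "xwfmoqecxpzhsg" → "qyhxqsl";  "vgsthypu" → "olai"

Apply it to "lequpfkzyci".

ejidrb

What's happening: shift every letter 7 places backward in the alphabet (wrapping around), then keep every other character starting from the first (positions 1st, 3rd, 5th, ...).
Working it through for "lequpfkzyci": intermediate "exjniydsrvb", final "ejidrb".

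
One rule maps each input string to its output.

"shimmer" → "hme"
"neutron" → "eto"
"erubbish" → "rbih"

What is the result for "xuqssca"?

What's happening: keep every other character starting from the second (positions 2nd, 4th, 6th, ...).
So "xuqssca" becomes "usc".

usc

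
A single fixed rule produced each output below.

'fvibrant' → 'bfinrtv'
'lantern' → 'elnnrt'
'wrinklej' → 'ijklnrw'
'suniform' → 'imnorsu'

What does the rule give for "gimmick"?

giikmm

Looking at the pairs, the operation is to sort the characters into alphabetical order, then delete the first character.
On "gimmick": the first step gives "cgiikmm", and the second then gives "giikmm".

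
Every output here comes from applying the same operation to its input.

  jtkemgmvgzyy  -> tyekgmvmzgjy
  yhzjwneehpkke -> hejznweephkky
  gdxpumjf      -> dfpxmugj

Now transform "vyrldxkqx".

The transformation: swap the first and last characters, then swap each adjacent pair of characters (1↔2, 3↔4, ...).
Doing the same to "vyrldxkqx": "yxlrxdqkv".

yxlrxdqkv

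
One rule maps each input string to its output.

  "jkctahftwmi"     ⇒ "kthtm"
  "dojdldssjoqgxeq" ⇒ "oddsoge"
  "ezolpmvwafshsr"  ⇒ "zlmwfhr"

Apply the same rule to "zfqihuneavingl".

In each case the input is transformed by: keep every other character starting from the second (positions 2nd, 4th, 6th, ...).
Applying that to "zfqihuneavingl" gives "fiuevnl".

fiuevnl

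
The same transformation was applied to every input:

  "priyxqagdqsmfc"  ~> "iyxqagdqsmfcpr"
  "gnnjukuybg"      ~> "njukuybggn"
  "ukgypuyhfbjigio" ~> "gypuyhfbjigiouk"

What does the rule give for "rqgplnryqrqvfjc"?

gplnryqrqvfjcrq

The pattern: move the first 2 characters to the end (rotate left by 2).
For "rqgplnryqrqvfjc" the result is "gplnryqrqvfjcrq".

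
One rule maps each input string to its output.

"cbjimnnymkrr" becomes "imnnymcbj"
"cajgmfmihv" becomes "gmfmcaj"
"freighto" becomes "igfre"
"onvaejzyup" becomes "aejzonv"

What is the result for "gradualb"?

dugra

Rule — delete the last 3 characters, then move the first 3 characters to the end (rotate left by 3).
Working it through for "gradualb": intermediate "gradu", final "dugra".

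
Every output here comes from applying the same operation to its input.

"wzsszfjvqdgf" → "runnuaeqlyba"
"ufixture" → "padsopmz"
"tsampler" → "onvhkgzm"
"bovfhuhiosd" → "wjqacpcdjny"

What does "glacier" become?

Each output is the input with this applied: shift every letter 5 places backward in the alphabet (wrapping around).
For "glacier" the result is "bgvxdzm".

bgvxdzm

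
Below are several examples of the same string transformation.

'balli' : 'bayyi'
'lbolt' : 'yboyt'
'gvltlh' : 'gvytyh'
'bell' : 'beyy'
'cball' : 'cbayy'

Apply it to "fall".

fayy

Looking at the pairs, the operation is to replace every "l" with "y".
So "fall" becomes "fayy".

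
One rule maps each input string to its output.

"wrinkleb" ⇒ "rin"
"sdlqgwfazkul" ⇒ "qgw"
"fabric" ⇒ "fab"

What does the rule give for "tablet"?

tab

The pattern: swap the front and back halves of the string, then keep only the last 3 characters.
On "tablet": the first step gives "lettab", and the second then gives "tab".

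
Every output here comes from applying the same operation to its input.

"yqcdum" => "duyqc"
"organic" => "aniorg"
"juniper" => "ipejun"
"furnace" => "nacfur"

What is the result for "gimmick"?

micgim

What's happening: delete the last character, then move the first 3 characters to the end (rotate left by 3).
Working it through for "gimmick": intermediate "gimmic", final "micgim".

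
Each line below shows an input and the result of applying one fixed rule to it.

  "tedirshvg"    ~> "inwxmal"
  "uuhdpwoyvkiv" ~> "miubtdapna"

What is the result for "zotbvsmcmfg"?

In each case the input is transformed by: delete the first 2 characters, then shift every letter 5 places forward in the alphabet (wrapping around).
Applying both steps to "zotbvsmcmfg": "tbvsmcmfg", then "ygaxrhrkl".

ygaxrhrkl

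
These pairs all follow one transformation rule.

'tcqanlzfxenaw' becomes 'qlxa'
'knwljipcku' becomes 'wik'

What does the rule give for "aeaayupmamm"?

What's happening: keep one character in every 3, starting at position 3 (positions 3rd, 6th, 9th, ...).
"aeaayupmamm" → "aua".

aua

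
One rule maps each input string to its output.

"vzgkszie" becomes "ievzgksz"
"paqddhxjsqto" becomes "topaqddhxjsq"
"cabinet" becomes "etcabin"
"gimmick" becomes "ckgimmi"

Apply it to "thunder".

Each output is the input with this applied: move the last 2 characters to the front (rotate right by 2).
Doing the same to "thunder": "erthund".

erthund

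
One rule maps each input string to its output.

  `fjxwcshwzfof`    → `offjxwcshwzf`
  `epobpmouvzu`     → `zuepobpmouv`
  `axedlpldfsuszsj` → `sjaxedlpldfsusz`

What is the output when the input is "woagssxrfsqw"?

qwwoagssxrfs

The transformation: move the last 2 characters to the front (rotate right by 2).
Doing the same to "woagssxrfsqw": "qwwoagssxrfs".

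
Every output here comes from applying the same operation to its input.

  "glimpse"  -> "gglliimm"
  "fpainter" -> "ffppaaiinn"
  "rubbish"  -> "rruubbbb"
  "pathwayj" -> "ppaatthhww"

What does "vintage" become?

The rule is to delete the last 3 characters, then double every character.
Applying both steps to "vintage": "vint", then "vviinntt".

vviinntt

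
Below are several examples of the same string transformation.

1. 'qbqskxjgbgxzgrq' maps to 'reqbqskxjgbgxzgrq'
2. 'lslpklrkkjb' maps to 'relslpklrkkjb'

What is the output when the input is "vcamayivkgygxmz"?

revcamayivkgygxmz

What's happening: prepend "re".
On "vcamayivkgygxmz" that produces "revcamayivkgygxmz".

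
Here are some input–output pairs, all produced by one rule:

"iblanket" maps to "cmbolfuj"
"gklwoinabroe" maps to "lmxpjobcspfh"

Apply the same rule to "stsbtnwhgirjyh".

utcuoxihjskzit

Each output is the input with this applied: move the first character to the end, then shift every letter 1 place forward in the alphabet (wrapping around).
"stsbtnwhgirjyh" → "tsbtnwhgirjyhs" → "utcuoxihjskzit".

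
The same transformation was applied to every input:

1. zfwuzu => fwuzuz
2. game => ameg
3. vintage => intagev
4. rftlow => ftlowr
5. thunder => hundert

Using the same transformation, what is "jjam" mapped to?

jamj

Looking at the pairs, the operation is to move the first character to the end.
Applying that to "jjam" gives "jamj".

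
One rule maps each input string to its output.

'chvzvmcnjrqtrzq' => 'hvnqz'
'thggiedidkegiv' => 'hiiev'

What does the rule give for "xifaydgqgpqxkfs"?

Each output is the input with this applied: keep one character in every 3, starting at position 2 (positions 2nd, 5th, 8th, ...).
"xifaydgqgpqxkfs" → "iyqqf".

iyqqf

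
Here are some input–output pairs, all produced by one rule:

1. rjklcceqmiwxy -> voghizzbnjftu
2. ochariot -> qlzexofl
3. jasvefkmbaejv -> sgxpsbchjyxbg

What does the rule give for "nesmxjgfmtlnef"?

Rule — shift every letter 3 places backward in the alphabet (wrapping around), then move the last character to the front.
So "nesmxjgfmtlnef" becomes "ckbpjugdcjqikb".

ckbpjugdcjqikb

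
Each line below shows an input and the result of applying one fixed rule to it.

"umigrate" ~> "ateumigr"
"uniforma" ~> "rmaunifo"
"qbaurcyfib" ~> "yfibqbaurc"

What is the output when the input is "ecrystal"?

talecrys

Rule — swap the front and back halves of the string, then move the first character to the end.
Working it through for "ecrystal": intermediate "stalecry", final "talecrys".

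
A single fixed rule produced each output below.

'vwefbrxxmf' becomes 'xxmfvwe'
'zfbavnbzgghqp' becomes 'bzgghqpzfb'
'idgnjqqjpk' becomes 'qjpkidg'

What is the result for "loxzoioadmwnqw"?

oadmwnqwlox

The transformation: move the first 3 characters to the end (rotate left by 3), then delete the first 3 characters.
Working it through for "loxzoioadmwnqw": intermediate "zoioadmwnqwlox", final "oadmwnqwlox".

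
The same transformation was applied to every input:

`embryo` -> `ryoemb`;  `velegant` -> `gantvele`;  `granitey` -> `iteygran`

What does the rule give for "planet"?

Looking at the pairs, the operation is to swap the front and back halves of the string.
For "planet" the result is "netpla".

netpla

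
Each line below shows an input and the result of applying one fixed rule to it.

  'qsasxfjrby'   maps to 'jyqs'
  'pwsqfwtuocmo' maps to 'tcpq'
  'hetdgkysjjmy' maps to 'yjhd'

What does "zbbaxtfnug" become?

fgza

Rule — keep one character in every 3, starting at position 1 (positions 1st, 4th, 7th, ...), then move the first 2 characters to the end (rotate left by 2).
Starting from "zbbaxtfnug": after the first operation, "zafg"; after the second, "fgza".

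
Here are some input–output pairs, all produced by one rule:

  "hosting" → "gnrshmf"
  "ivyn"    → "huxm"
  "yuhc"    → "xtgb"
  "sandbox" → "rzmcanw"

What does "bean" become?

adzm

The rule is to shift every letter 1 place backward in the alphabet (wrapping around).
"bean" → "adzm".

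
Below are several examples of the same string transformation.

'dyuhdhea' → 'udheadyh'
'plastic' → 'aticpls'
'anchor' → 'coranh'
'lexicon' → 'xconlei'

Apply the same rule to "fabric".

bicfar

What's happening: move the first 3 characters to the end (rotate left by 3), then swap the first and last characters.
Applying both steps to "fabric": "ricfab", then "bicfar".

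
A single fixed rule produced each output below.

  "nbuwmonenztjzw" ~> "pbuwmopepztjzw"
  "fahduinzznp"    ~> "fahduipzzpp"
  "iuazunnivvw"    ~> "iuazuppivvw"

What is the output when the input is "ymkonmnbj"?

Looking at the pairs, the operation is to replace every "n" with "p".
On "ymkonmnbj" that produces "ymkopmpbj".

ymkopmpbj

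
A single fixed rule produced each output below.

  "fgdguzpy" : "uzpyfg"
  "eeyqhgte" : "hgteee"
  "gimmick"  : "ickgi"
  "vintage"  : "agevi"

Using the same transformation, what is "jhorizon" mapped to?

izonjh

The transformation: move the first 2 characters to the end (rotate left by 2), then delete the first 2 characters.
Doing the same to "jhorizon": "izonjh".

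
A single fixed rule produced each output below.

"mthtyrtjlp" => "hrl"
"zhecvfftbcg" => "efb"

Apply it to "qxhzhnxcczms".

Looking at the pairs, the operation is to keep one character in every 3, starting at position 3 (positions 3rd, 6th, 9th, ...).
"qxhzhnxcczms" → "hncs".

hncs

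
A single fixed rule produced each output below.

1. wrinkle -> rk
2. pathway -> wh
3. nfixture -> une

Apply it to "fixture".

ui

Each output is the input with this applied: sort the characters into reverse alphabetical order, then keep one character in every 3, starting at position 2 (positions 2nd, 5th, 8th, ...).
"fixture" → "ui".
(Check on "nfixture": → "xutrnife" → "une" ✓)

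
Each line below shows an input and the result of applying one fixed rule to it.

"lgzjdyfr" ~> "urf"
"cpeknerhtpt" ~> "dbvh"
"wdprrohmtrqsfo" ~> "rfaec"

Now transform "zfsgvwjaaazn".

In each case the input is transformed by: keep one character in every 3, starting at position 2 (positions 2nd, 5th, 8th, ...), then shift every letter 12 places backward in the alphabet (wrapping around).
On "zfsgvwjaaazn": the first step gives "fvaz", and the second then gives "tjon".

tjon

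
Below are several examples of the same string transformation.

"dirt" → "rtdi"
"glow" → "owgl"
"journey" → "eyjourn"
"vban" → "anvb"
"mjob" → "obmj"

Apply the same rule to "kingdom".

What's happening: move the last 2 characters to the front (rotate right by 2).
Applying that to "kingdom" gives "omkingd".

omkingd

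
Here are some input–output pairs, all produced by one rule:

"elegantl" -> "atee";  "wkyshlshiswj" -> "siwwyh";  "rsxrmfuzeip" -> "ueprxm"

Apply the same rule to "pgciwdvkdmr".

vdrpcw

In each case the input is transformed by: keep every other character starting from the first (positions 1st, 3rd, 5th, ...), then swap the front and back halves of the string.
Working it through for "pgciwdvkdmr": intermediate "pcwvdr", final "vdrpcw".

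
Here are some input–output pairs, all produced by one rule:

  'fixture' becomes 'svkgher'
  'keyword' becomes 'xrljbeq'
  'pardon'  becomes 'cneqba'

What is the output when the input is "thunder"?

Each output is the input with this applied: shift every letter 13 places forward in the alphabet (wrapping around) — i.e. ROT13.
Doing the same to "thunder": "guhaqre".

guhaqre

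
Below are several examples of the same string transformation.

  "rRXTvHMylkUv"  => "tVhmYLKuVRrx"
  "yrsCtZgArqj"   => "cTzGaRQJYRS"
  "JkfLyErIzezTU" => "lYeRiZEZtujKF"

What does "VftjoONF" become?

Rule — flip the case of every letter, then move the first 3 characters to the end (rotate left by 3).
For "VftjoONF", step one produces "vFTJOonf"; step two turns that into "JOonfvFT".

JOonfvFT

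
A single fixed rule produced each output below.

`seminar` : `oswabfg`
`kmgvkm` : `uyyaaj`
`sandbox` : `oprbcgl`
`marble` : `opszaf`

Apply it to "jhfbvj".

Rule — sort the characters into alphabetical order, then shift every letter 12 places backward in the alphabet (wrapping around).
Applying that to "jhfbvj" gives "ptvxxj".

ptvxxj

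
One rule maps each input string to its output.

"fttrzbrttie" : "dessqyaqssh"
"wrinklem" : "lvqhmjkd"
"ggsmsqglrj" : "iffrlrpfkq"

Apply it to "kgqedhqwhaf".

ejfpdcgpvgz

The transformation: move the last character to the front, then shift every letter 1 place backward in the alphabet (wrapping around).
Applying both steps to "kgqedhqwhaf": "fkgqedhqwha", then "ejfpdcgpvgz".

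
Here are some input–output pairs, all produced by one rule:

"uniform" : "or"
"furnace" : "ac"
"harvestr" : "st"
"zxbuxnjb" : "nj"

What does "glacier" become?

The transformation: move the last 3 characters to the front (rotate right by 3), then keep only the first 2 characters.
Working it through for "glacier": intermediate "ierglac", final "ie".

ie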